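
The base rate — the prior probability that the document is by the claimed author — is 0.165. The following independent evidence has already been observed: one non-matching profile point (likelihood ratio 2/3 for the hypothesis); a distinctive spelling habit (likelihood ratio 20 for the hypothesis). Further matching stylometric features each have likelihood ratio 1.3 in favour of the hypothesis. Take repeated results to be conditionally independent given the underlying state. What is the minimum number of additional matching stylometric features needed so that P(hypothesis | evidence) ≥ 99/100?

Prior odds = 0.165/0.835 = 33/167.
Combined Bayes factor of the evidence already in hand = (2/3) × 20 = 40/3.
Odds after that evidence = (33/167) × 40/3 = 440/167.
Target odds = 0.99/0.01 = 99.
Need 1.3ⁿ ≥ 99 ÷ (440/167) = 37.575.
1.3¹³ ≈30.2875 falls short of 37.575 but 1.3¹⁴ ≈39.3738 reaches it, so n = 14.

14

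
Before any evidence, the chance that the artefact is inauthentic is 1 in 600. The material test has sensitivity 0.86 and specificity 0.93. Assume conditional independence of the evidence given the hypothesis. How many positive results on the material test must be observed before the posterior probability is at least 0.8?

4

Prior odds = (1/600)/(599/600) = 1/599.
False-positive rate = 1 − 0.93 = 0.07; likelihood ratio of a positive = 0.86/0.07 = 86/7.
Target posterior odds = 0.8/0.2 = 4.
Require (86/7)ⁿ ≥ 4 ÷ (1/599) = 2396.
(86/7)³ = 636056/343 falls short of 2396 but (86/7)⁴ = 54700816/2401 reaches it, so n = 4.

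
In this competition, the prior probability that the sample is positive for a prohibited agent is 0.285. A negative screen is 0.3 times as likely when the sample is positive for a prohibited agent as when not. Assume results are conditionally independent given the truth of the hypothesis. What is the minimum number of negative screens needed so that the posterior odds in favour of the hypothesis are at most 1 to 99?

Prior odds = 0.285/0.715 = 57/143.
Likelihood ratio per negative screen = 0.3.
Target odds = 1/99.
Need (57/143) × 0.3ⁿ ≤ 1/99, i.e. 0.3ⁿ ≤ 13/513.
0.3³ = 0.027 is still above 13/513 but 0.3⁴ = 0.0081 is at or below it, so n = 4.

4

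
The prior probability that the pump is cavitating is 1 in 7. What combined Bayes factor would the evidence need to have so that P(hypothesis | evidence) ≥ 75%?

18

Prior odds = (1/7)/(6/7) = 1/6.
Target odds = 0.75/0.25 = 3.
Required Bayes factor = 3 ÷ (1/6) = 18.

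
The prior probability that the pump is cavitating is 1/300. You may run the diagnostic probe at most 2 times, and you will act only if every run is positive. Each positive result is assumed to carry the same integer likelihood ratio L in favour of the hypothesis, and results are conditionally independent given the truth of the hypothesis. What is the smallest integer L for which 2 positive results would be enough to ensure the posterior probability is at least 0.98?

122

Prior odds = (1/300)/(299/300) = 1/299.
Target odds = 0.98/0.02 = 49.
Need L² ≥ 49 ÷ (1/299) = 14651.
121² = 14641 < 14651 ≤ 14884 = 122², so L = 122.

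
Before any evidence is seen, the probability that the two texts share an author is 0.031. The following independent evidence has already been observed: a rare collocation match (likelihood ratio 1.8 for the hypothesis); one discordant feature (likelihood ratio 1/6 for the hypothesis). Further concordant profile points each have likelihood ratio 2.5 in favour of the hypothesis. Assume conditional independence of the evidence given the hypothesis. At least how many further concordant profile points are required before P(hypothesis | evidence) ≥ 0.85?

7

Prior odds = 0.031/0.969 = 31/969.
Combined Bayes factor of the evidence already in hand = 1.8 × (1/6) = 0.3.
Odds after that evidence = (31/969) × 0.3 = 31/3230.
Target odds = 0.85/0.15 = 17/3.
Need 2.5ⁿ ≥ 17/3 ÷ (31/3230) = 54910/93.
2.5⁶ = 244.140625 falls short of 54910/93 but 2.5⁷ = 610.3515625 reaches it, so n = 7.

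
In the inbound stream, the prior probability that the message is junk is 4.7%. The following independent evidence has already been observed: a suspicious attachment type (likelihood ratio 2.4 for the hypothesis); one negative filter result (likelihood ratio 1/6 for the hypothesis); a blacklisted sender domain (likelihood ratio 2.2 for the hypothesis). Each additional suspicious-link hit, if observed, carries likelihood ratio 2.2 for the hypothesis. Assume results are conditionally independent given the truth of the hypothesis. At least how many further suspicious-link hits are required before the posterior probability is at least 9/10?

Prior odds = 0.047/0.953 = 47/953.
Combined Bayes factor of the evidence already in hand = 2.4 × (1/6) × 2.2 = 0.88.
Odds after that evidence = (47/953) × 0.88 = 1034/23825.
Target odds = 0.9/0.1 = 9.
Need 2.2ⁿ ≥ 9 ÷ (1034/23825) = 214425/1034.
2.2⁶ = 1771561/15625 falls short of 214425/1034 but 2.2⁷ = 19487171/78125 reaches it, so n = 7.

7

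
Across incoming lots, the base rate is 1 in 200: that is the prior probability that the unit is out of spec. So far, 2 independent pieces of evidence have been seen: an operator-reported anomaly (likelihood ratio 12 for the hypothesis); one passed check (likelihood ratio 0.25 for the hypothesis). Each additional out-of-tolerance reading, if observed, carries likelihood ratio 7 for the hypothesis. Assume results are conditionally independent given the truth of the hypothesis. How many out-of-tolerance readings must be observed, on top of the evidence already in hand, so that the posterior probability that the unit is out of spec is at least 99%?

Prior odds = 0.005/0.995 = 1/199.
Combined Bayes factor of the evidence already in hand = 12 × 0.25 = 3.
Odds after that evidence = (1/199) × 3 = 3/199.
Target odds = 0.99/0.01 = 99.
Need 7ⁿ ≥ 99 ÷ (3/199) = 6567.
7⁴ = 2401 falls short of 6567 but 7⁵ = 16807 reaches it, so n = 5.

5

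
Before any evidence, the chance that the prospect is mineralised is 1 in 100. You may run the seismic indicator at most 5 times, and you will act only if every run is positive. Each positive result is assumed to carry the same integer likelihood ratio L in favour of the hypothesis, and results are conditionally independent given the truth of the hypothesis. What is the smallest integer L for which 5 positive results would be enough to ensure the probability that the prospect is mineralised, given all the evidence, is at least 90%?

4

Prior odds = 0.01/0.99 = 1/99.
Target odds = 0.9/0.1 = 9.
Need L⁵ ≥ 9 ÷ (1/99) = 891.
3⁵ = 243 < 891 ≤ 1024 = 4⁵, so L = 4.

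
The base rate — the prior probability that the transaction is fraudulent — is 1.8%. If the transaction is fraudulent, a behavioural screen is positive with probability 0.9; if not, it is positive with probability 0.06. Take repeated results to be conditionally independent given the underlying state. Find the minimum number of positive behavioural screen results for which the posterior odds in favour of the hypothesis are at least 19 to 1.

Prior odds: 0.018 ÷ 0.982 = 9/491.
Likelihood ratio of a positive = 0.9/0.06 = 15.
Target odds = 19.
Need (9/491) × 15ⁿ ≥ 19, i.e. 15ⁿ ≥ 9329/9.
15² = 225 falls short of 9329/9 but 15³ = 3375 reaches it, so n = 3.

3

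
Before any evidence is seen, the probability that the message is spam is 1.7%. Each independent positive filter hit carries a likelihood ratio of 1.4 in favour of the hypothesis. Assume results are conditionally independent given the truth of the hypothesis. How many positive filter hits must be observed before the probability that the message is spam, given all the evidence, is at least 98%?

24

Prior odds = 0.017/0.983 = 17/983.
Likelihood ratio per positive filter hit = 1.4.
Target odds: 0.98 ÷ 0.02 = 49.
Need (17/983) × 1.4ⁿ ≥ 49, i.e. 1.4ⁿ ≥ 48167/17.
1.4²³ ≈2295.86 falls short of 48167/17 but 1.4²⁴ ≈3214.2 reaches it, so n = 24.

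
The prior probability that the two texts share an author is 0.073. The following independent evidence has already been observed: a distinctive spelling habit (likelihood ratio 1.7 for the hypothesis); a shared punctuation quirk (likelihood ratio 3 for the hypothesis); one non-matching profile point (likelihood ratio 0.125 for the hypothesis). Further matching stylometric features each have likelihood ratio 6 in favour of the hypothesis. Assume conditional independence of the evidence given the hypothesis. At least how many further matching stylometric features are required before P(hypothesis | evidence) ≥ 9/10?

Prior odds = 0.073/0.927 = 73/927.
Combined Bayes factor of the evidence already in hand = 1.7 × 3 × 0.125 = 0.6375.
Odds after that evidence = (73/927) × 0.6375 = 1241/24720.
Target odds = 0.9/0.1 = 9.
Need 6ⁿ ≥ 9 ÷ (1241/24720) = 222480/1241.
6² = 36 falls short of 222480/1241 but 6³ = 216 reaches it, so n = 3.

3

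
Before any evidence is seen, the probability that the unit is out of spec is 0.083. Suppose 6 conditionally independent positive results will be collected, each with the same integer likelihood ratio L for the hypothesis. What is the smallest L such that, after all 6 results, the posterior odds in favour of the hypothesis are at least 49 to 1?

Prior odds = 0.083/0.917 = 83/917.
Target odds = 49.
Need L⁶ ≥ 49 ÷ (83/917) = 44933/83.
2⁶ = 64 < 44933/83 ≤ 729 = 3⁶, so L = 3.

3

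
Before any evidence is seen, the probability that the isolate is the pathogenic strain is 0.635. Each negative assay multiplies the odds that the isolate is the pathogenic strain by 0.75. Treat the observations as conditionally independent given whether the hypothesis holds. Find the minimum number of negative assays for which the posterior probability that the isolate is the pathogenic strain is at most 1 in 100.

18

Prior odds: 0.635 ÷ 0.365 = 127/73.
Likelihood ratio per negative assay = 0.75.
Target odds: 0.01 ÷ 0.99 = 1/99.
Need (127/73) × 0.75ⁿ ≤ 1/99, i.e. 0.75ⁿ ≤ 73/12573.
0.75¹⁷ ≈0.00751695 is still above 73/12573 but 0.75¹⁸ ≈0.00563771 is at or below it, so n = 18.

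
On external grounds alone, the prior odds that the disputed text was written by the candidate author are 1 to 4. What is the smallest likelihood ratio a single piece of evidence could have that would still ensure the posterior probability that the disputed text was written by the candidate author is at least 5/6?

Prior odds = 0.25.
Target odds = (5/6)/(1/6) = 5.
Required Bayes factor = 5 ÷ 0.25 = 20.

20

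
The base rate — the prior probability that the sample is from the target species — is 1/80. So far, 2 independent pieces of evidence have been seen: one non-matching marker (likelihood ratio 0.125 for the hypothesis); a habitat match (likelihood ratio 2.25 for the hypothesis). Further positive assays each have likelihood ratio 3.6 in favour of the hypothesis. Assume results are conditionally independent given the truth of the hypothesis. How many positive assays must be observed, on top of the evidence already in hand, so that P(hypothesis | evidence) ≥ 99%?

8

Prior odds = 0.0125/0.9875 = 1/79.
Combined Bayes factor of the evidence already in hand = 0.125 × 2.25 = 0.28125.
Odds after that evidence = (1/79) × 0.28125 = 9/2528.
Target odds = 0.99/0.01 = 99.
Need 3.6ⁿ ≥ 99 ÷ (9/2528) = 27808.
3.6⁷ = 612220032/78125 falls short of 27808 but 3.6⁸ ≈28211.1 reaches it, so n = 8.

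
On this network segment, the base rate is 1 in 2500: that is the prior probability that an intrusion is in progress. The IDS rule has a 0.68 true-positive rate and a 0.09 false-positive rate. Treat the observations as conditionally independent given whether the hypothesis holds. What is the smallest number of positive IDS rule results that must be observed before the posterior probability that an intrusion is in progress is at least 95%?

6

Prior odds = 0.0004/0.9996 = 1/2499.
Likelihood ratio of a positive result = 0.68/0.09 = 68/9.
Target posterior odds = 0.95/0.05 = 19.
Need (1/2499) × (68/9)ⁿ ≥ 19, i.e. (68/9)ⁿ ≥ 47481.
(68/9)⁵ ≈24622.5 falls short of 47481 but (68/9)⁶ ≈186037 reaches it, so n = 6.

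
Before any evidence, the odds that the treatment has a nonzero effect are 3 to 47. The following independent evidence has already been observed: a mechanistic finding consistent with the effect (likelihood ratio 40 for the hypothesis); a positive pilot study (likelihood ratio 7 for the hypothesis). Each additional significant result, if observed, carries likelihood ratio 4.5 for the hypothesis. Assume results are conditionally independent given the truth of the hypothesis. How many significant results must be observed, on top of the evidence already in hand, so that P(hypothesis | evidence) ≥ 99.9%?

3

Prior odds = 3/47.
Combined Bayes factor of the evidence already in hand = 40 × 7 = 280.
Odds after that evidence = (3/47) × 280 = 840/47.
Target odds = 0.999/0.001 = 999.
Need 4.5ⁿ ≥ 999 ÷ (840/47) = 15651/280.
4.5² = 20.25 falls short of 15651/280 but 4.5³ = 91.125 reaches it, so n = 3.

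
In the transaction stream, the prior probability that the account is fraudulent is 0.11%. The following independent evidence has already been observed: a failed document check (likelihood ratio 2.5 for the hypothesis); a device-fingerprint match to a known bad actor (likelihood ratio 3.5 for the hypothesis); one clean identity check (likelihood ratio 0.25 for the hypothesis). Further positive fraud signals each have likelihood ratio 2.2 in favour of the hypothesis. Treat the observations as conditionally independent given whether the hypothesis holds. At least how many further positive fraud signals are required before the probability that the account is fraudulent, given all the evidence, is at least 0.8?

10

Prior odds = 0.0011/0.9989 = 11/9989.
Combined Bayes factor of the evidence already in hand = 2.5 × 3.5 × 0.25 = 2.1875.
Odds after that evidence = (11/9989) × 2.1875 = 55/22832.
Target odds = 0.8/0.2 = 4.
Need 2.2ⁿ ≥ 4 ÷ (55/22832) = 91328/55.
2.2⁹ ≈1207.27 falls short of 91328/55 but 2.2¹⁰ ≈2655.99 reaches it, so n = 10.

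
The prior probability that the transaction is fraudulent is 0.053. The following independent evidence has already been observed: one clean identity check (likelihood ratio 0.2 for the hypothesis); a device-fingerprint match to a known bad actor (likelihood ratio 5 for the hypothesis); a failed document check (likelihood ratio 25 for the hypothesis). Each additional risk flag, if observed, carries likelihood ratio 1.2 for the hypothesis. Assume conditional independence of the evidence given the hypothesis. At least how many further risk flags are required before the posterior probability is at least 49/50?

Prior odds = 0.053/0.947 = 53/947.
Combined Bayes factor of the evidence already in hand = 0.2 × 5 × 25 = 25.
Odds after that evidence = (53/947) × 25 = 1325/947.
Target odds = 0.98/0.02 = 49.
Need 1.2ⁿ ≥ 49 ÷ (1325/947) = 46403/1325.
1.2¹⁹ ≈31.948 falls short of 46403/1325 but 1.2²⁰ ≈38.3376 reaches it, so n = 20.

20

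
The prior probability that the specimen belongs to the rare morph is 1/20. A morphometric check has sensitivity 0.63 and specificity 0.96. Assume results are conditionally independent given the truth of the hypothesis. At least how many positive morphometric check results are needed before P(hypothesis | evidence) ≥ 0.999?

4

Prior odds: 0.05 ÷ 0.95 = 1/19.
False-positive rate = 1 − 0.96 = 0.04; likelihood ratio of a positive = 0.63/0.04 = 15.75.
Target posterior odds = 0.999/0.001 = 999.
Need (1/19) × 15.75ⁿ ≥ 999, i.e. 15.75ⁿ ≥ 18981.
15.75³ = 3906.984375 falls short of 18981 but 15.75⁴ = 15752961/256 reaches it, so n = 4.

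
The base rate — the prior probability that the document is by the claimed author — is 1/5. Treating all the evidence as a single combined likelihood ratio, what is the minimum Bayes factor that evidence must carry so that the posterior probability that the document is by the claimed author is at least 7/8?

Prior odds = 0.2/0.8 = 0.25.
Target odds = 0.875/0.125 = 7.
Required Bayes factor = 7 ÷ 0.25 = 28.

28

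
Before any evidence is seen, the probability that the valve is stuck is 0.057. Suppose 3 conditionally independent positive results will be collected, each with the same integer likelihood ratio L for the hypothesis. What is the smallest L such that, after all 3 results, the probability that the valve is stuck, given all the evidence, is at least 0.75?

4

Prior odds = 0.057/0.943 = 57/943.
Target odds = 0.75/0.25 = 3.
Need L³ ≥ 3 ÷ (57/943) = 943/19.
3³ = 27 < 943/19 ≤ 64 = 4³, so L = 4.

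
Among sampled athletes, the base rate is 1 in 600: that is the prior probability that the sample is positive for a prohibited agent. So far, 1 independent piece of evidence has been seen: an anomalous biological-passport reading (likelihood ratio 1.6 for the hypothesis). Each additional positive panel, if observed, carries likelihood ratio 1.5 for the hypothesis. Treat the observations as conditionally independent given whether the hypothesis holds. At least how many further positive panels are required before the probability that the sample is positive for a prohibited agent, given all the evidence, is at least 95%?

22

Prior odds = (1/600)/(599/600) = 1/599.
Bayes factor of the evidence already in hand = 1.6.
Odds after that evidence = (1/599) × 1.6 = 8/2995.
Target odds = 0.95/0.05 = 19.
Need 1.5ⁿ ≥ 19 ÷ (8/2995) = 7113.125.
1.5²¹ ≈4987.89 falls short of 7113.125 but 1.5²² ≈7481.83 reaches it, so n = 22.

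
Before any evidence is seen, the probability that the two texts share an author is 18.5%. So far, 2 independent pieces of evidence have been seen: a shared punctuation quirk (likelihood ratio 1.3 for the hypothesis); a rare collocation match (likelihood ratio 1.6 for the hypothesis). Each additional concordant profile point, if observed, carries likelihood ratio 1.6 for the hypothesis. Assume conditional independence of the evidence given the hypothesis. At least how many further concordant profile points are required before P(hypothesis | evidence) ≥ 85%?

6

Prior odds = 0.185/0.815 = 37/163.
Combined Bayes factor of the evidence already in hand = 1.3 × 1.6 = 2.08.
Odds after that evidence = (37/163) × 2.08 = 1924/4075.
Target odds = 0.85/0.15 = 17/3.
Need 1.6ⁿ ≥ 17/3 ÷ (1924/4075) = 69275/5772.
1.6⁵ = 10.48576 falls short of 69275/5772 but 1.6⁶ = 262144/15625 reaches it, so n = 6.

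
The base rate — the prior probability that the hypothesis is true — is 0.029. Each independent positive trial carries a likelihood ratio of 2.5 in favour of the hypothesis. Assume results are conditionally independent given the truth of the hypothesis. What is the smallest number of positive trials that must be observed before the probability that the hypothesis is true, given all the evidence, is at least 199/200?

10

Prior odds = 0.029/0.971 = 29/971.
Likelihood ratio per positive trial = 2.5.
Target posterior odds = 0.995/0.005 = 199.
Require 2.5ⁿ ≥ 199 ÷ (29/971) = 193229/29.
2.5⁹ = 1953125/512 falls short of 193229/29 but 2.5¹⁰ = 9765625/1024 reaches it, so n = 10.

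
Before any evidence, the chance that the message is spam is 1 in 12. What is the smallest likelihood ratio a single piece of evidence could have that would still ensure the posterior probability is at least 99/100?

Prior odds = (1/12)/(11/12) = 1/11.
Target odds = 0.99/0.01 = 99.
Required Bayes factor = 99 ÷ (1/11) = 1089.

1089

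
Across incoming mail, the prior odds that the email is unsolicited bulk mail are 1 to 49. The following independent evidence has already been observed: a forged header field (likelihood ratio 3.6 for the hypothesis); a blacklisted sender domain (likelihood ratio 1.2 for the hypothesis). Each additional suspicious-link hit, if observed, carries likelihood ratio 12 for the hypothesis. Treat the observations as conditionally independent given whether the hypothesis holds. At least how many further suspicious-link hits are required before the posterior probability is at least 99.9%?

Prior odds = 1/49.
Combined Bayes factor of the evidence already in hand = 3.6 × 1.2 = 4.32.
Odds after that evidence = (1/49) × 4.32 = 108/1225.
Target odds = 0.999/0.001 = 999.
Need 12ⁿ ≥ 999 ÷ (108/1225) = 11331.25.
12³ = 1728 falls short of 11331.25 but 12⁴ = 20736 reaches it, so n = 4.

4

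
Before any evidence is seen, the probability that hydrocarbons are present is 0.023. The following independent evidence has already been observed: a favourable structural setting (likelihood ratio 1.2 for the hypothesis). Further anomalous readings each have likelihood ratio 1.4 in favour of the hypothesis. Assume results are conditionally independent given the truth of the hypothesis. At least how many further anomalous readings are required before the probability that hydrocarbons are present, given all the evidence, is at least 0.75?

Prior odds = 0.023/0.977 = 23/977.
Bayes factor of the evidence already in hand = 1.2.
Odds after that evidence = (23/977) × 1.2 = 138/4885.
Target odds = 0.75/0.25 = 3.
Need 1.4ⁿ ≥ 3 ÷ (138/4885) = 4885/46.
1.4¹³ ≈79.3715 falls short of 4885/46 but 1.4¹⁴ ≈111.12 reaches it, so n = 14.

14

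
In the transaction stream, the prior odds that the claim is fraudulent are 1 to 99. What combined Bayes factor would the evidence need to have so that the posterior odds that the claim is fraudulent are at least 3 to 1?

297

Prior odds = 1/99.
Target odds = 3.
Required Bayes factor = 3 ÷ (1/99) = 297.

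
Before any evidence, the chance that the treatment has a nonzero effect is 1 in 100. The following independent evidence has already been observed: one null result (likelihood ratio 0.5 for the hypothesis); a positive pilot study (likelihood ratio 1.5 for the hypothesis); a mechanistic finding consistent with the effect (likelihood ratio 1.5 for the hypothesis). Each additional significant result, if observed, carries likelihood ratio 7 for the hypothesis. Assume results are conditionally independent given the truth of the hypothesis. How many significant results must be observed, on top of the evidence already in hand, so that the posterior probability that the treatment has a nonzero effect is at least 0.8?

4

Prior odds = 0.01/0.99 = 1/99.
Combined Bayes factor of the evidence already in hand = 0.5 × 1.5 × 1.5 = 1.125.
Odds after that evidence = (1/99) × 1.125 = 1/88.
Target odds = 0.8/0.2 = 4.
Need 7ⁿ ≥ 4 ÷ (1/88) = 352.
7³ = 343 falls short of 352 but 7⁴ = 2401 reaches it, so n = 4.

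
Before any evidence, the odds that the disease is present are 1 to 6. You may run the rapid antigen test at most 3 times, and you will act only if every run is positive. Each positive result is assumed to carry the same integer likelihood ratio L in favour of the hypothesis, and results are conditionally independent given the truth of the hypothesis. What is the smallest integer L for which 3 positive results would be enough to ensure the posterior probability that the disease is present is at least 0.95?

Prior odds = 1/6.
Target odds = 0.95/0.05 = 19.
Need L³ ≥ 19 ÷ (1/6) = 114.
4³ = 64 < 114 ≤ 125 = 5³, so L = 5.

5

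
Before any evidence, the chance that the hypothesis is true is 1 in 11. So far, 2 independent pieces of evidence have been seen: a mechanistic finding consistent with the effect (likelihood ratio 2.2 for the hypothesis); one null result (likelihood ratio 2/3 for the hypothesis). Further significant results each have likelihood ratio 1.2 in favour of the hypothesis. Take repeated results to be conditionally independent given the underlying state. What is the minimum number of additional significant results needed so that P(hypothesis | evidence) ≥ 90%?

Prior odds = (1/11)/(10/11) = 0.1.
Combined Bayes factor of the evidence already in hand = 2.2 × (2/3) = 22/15.
Odds after that evidence = 0.1 × 22/15 = 11/75.
Target odds = 0.9/0.1 = 9.
Need 1.2ⁿ ≥ 9 ÷ (11/75) = 675/11.
1.2²² ≈55.2061 falls short of 675/11 but 1.2²³ ≈66.2474 reaches it, so n = 23.

23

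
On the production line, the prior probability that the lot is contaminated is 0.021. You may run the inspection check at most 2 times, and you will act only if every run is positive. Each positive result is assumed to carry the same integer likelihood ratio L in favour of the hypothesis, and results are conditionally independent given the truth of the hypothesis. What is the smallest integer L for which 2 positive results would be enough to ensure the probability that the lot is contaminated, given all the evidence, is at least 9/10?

Prior odds = 0.021/0.979 = 21/979.
Target odds = 0.9/0.1 = 9.
Need L² ≥ 9 ÷ (21/979) = 2937/7.
20² = 400 < 2937/7 ≤ 441 = 21², so L = 21.

21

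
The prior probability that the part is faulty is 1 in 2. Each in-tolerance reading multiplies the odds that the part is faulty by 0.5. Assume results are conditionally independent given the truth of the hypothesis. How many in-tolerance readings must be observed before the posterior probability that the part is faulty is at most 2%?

6

Prior odds = 0.5/0.5 = 1.
Likelihood ratio per in-tolerance reading = 0.5.
Target posterior odds = 0.02/0.98 = 1/49.
Require 0.5ⁿ ≤ 1/49 ÷ 1 = 1/49.
0.5⁵ = 0.03125 is still above 1/49 but 0.5⁶ = 0.015625 is at or below it, so n = 6.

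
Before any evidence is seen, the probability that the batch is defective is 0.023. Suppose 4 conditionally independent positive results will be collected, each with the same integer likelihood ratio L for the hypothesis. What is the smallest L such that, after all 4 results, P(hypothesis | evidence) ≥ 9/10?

Prior odds = 0.023/0.977 = 23/977.
Target odds = 0.9/0.1 = 9.
Need L⁴ ≥ 9 ÷ (23/977) = 8793/23.
4⁴ = 256 < 8793/23 ≤ 625 = 5⁴, so L = 5.

5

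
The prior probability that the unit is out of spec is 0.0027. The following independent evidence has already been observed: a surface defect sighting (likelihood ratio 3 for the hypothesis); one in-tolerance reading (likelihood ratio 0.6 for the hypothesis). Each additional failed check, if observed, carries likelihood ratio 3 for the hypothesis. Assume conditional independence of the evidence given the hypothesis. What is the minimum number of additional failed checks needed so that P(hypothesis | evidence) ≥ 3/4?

Prior odds = 0.0027/0.9973 = 27/9973.
Combined Bayes factor of the evidence already in hand = 3 × 0.6 = 1.8.
Odds after that evidence = (27/9973) × 1.8 = 243/49865.
Target odds = 0.75/0.25 = 3.
Need 3ⁿ ≥ 3 ÷ (243/49865) = 49865/81.
3⁵ = 243 falls short of 49865/81 but 3⁶ = 729 reaches it, so n = 6.

6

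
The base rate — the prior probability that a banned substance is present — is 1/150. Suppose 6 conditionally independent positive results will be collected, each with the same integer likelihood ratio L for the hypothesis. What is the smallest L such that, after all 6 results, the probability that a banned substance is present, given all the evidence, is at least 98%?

5

Prior odds = (1/150)/(149/150) = 1/149.
Target odds = 0.98/0.02 = 49.
Need L⁶ ≥ 49 ÷ (1/149) = 7301.
4⁶ = 4096 < 7301 ≤ 15625 = 5⁶, so L = 5.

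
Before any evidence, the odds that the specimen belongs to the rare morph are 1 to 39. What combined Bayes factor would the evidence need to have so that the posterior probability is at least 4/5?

Prior odds = 1/39.
Target odds = 0.8/0.2 = 4.
Required Bayes factor = 4 ÷ (1/39) = 156.

156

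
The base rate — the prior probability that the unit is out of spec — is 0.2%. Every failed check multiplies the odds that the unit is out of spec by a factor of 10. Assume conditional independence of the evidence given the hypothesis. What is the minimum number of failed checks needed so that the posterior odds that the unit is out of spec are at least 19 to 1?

Prior odds = 0.002/0.998 = 1/499.
Likelihood ratio per failed check = 10.
Target odds = 19.
Require 10ⁿ ≥ 19 ÷ (1/499) = 9481.
10³ = 1000 falls short of 9481 but 10⁴ = 10000 reaches it, so n = 4.

4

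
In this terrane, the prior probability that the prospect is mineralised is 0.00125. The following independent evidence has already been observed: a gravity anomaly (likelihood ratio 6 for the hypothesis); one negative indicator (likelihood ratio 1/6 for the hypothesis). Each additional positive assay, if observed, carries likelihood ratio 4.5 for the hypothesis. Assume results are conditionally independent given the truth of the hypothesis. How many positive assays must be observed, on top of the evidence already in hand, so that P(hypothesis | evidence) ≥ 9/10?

Prior odds = 0.00125/0.99875 = 1/799.
Combined Bayes factor of the evidence already in hand = 6 × (1/6) = 1.
Odds after that evidence = (1/799) × 1 = 1/799.
Target odds = 0.9/0.1 = 9.
Need 4.5ⁿ ≥ 9 ÷ (1/799) = 7191.
4.5⁵ = 1845.28125 falls short of 7191 but 4.5⁶ = 8303.765625 reaches it, so n = 6.

6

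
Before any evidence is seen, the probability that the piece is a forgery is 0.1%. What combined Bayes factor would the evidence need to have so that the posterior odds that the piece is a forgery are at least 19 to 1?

18981

Prior odds = 0.001/0.999 = 1/999.
Target odds = 19.
Required Bayes factor = 19 ÷ (1/999) = 18981.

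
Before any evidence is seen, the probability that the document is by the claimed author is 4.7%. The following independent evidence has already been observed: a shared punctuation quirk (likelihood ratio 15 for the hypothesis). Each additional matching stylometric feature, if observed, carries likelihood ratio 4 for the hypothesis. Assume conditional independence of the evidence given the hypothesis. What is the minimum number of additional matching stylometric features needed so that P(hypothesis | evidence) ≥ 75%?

Prior odds = 0.047/0.953 = 47/953.
Bayes factor of the evidence already in hand = 15.
Odds after that evidence = (47/953) × 15 = 705/953.
Target odds = 0.75/0.25 = 3.
Need 4ⁿ ≥ 3 ÷ (705/953) = 953/235.
4¹ = 4 falls short of 953/235 but 4² = 16 reaches it, so n = 2.

2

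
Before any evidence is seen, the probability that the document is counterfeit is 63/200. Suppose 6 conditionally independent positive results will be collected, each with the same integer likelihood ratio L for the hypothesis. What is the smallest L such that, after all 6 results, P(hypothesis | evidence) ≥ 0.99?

Prior odds = 0.315/0.685 = 63/137.
Target odds = 0.99/0.01 = 99.
Need L⁶ ≥ 99 ÷ (63/137) = 1507/7.
2⁶ = 64 < 1507/7 ≤ 729 = 3⁶, so L = 3.

3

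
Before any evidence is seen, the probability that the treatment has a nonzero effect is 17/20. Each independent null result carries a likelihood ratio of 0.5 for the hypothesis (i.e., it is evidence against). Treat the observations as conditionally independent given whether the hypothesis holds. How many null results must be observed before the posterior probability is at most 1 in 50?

9

Prior odds: 0.85 ÷ 0.15 = 17/3.
Likelihood ratio per null result = 0.5.
Target odds: 0.02 ÷ 0.98 = 1/49.
Require 0.5ⁿ ≤ 1/49 ÷ (17/3) = 3/833.
0.5⁸ = 0.00390625 is still above 3/833 but 0.5⁹ = 0.001953125 is at or below it, so n = 9.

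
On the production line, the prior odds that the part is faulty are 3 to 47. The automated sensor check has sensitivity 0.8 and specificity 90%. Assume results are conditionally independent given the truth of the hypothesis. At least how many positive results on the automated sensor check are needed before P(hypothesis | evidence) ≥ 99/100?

Prior odds = 3/47.
False-positive rate = 1 − 0.9 = 0.1; likelihood ratio of a positive = 0.8/0.1 = 8.
Target posterior odds = 0.99/0.01 = 99.
Need (3/47) × 8ⁿ ≥ 99, i.e. 8ⁿ ≥ 1551.
8³ = 512 falls short of 1551 but 8⁴ = 4096 reaches it, so n = 4.

4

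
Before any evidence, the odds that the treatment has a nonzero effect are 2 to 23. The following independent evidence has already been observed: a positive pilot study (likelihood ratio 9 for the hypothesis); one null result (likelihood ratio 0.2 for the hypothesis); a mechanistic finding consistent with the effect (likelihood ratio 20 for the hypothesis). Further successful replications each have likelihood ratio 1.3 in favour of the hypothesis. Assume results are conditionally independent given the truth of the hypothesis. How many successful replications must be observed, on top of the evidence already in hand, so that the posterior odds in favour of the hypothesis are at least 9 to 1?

5

Prior odds = 2/23.
Combined Bayes factor of the evidence already in hand = 9 × 0.2 × 20 = 36.
Odds after that evidence = (2/23) × 36 = 72/23.
Target odds = 9.
Need 1.3ⁿ ≥ 9 ÷ (72/23) = 2.875.
1.3⁴ = 2.8561 falls short of 2.875 but 1.3⁵ = 371293/100000 reaches it, so n = 5.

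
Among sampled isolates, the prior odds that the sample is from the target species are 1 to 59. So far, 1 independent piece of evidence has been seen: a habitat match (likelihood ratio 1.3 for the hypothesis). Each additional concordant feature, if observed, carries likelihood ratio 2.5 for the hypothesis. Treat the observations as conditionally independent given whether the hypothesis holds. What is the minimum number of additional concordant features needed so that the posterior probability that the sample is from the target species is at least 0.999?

12

Prior odds = 1/59.
Bayes factor of the evidence already in hand = 1.3.
Odds after that evidence = (1/59) × 1.3 = 13/590.
Target odds = 0.999/0.001 = 999.
Need 2.5ⁿ ≥ 999 ÷ (13/590) = 589410/13.
2.5¹¹ = 48828125/2048 falls short of 589410/13 but 2.5¹² = 244140625/4096 reaches it, so n = 12.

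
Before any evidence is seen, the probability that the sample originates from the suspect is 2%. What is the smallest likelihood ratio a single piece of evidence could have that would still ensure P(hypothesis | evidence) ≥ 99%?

Prior odds = 0.02/0.98 = 1/49.
Target odds = 0.99/0.01 = 99.
Required Bayes factor = 99 ÷ (1/49) = 4851.

4851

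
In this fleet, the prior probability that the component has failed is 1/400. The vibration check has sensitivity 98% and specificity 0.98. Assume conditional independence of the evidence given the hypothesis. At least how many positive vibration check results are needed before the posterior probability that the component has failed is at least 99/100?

Prior odds: 0.0025 ÷ 0.9975 = 1/399.
False-positive rate = 1 − 0.98 = 0.02; likelihood ratio of a positive = 0.98/0.02 = 49.
Target posterior odds = 0.99/0.01 = 99.
Need (1/399) × 49ⁿ ≥ 99, i.e. 49ⁿ ≥ 39501.
49² = 2401 falls short of 39501 but 49³ = 117649 reaches it, so n = 3.

3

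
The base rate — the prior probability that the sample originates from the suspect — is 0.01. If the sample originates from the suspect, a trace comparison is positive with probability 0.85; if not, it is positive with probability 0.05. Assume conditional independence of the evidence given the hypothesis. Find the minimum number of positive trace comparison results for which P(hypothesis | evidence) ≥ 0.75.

Prior odds = 0.01/0.99 = 1/99.
Likelihood ratio of a positive = 0.85/0.05 = 17.
Target odds: 0.75 ÷ 0.25 = 3.
Need (1/99) × 17ⁿ ≥ 3, i.e. 17ⁿ ≥ 297.
17² = 289 falls short of 297 but 17³ = 4913 reaches it, so n = 3.

3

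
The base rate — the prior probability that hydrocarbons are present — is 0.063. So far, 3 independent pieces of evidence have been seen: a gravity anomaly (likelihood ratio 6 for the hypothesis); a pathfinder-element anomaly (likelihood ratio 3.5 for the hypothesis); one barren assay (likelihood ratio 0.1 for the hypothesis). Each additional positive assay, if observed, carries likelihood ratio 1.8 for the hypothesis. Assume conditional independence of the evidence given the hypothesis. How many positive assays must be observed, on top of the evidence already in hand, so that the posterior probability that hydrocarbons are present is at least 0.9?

Prior odds = 0.063/0.937 = 63/937.
Combined Bayes factor of the evidence already in hand = 6 × 3.5 × 0.1 = 2.1.
Odds after that evidence = (63/937) × 2.1 = 1323/9370.
Target odds = 0.9/0.1 = 9.
Need 1.8ⁿ ≥ 9 ÷ (1323/9370) = 9370/147.
1.8⁷ = 4782969/78125 falls short of 9370/147 but 1.8⁸ = 43046721/390625 reaches it, so n = 8.

8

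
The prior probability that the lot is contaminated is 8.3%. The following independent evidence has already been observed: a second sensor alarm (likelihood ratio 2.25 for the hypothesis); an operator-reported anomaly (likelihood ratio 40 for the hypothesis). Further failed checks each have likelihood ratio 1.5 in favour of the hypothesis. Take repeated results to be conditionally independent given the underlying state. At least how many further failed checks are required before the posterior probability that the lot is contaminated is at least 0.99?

7

Prior odds = 0.083/0.917 = 83/917.
Combined Bayes factor of the evidence already in hand = 2.25 × 40 = 90.
Odds after that evidence = (83/917) × 90 = 7470/917.
Target odds = 0.99/0.01 = 99.
Need 1.5ⁿ ≥ 99 ÷ (7470/917) = 10087/830.
1.5⁶ = 11.390625 falls short of 10087/830 but 1.5⁷ = 17.0859375 reaches it, so n = 7.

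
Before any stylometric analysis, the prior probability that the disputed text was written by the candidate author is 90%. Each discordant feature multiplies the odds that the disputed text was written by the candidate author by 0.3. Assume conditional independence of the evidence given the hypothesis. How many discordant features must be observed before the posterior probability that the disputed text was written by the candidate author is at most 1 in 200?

Prior odds: 0.9 ÷ 0.1 = 9.
Likelihood ratio per discordant feature = 0.3.
Target posterior odds = 0.005/0.995 = 1/199.
Need 9 × 0.3ⁿ ≤ 1/199, i.e. 0.3ⁿ ≤ 1/1791.
0.3⁶ = 729/1000000 is still above 1/1791 but 0.3⁷ = 2187/10000000 is at or below it, so n = 7.

7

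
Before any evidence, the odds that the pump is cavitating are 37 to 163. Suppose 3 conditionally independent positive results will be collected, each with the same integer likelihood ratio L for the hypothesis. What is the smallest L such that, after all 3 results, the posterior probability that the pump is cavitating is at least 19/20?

Prior odds = 37/163.
Target odds = 0.95/0.05 = 19.
Need L³ ≥ 19 ÷ (37/163) = 3097/37.
4³ = 64 < 3097/37 ≤ 125 = 5³, so L = 5.

5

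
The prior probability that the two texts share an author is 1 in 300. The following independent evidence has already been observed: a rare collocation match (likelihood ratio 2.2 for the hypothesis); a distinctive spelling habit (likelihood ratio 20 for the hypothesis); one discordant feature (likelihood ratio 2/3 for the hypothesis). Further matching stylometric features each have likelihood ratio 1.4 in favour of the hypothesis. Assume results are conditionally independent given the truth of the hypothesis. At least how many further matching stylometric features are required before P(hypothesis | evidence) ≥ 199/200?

Prior odds = (1/300)/(299/300) = 1/299.
Combined Bayes factor of the evidence already in hand = 2.2 × 20 × (2/3) = 88/3.
Odds after that evidence = (1/299) × 88/3 = 88/897.
Target odds = 0.995/0.005 = 199.
Need 1.4ⁿ ≥ 199 ÷ (88/897) = 178503/88.
1.4²² ≈1639.9 falls short of 178503/88 but 1.4²³ ≈2295.86 reaches it, so n = 23.

23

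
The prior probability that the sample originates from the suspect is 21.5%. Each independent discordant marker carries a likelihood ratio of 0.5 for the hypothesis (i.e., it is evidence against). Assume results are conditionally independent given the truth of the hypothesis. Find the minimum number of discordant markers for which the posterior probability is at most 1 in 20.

3

Prior odds: 0.215 ÷ 0.785 = 43/157.
Likelihood ratio per discordant marker = 0.5.
Target posterior odds = 0.05/0.95 = 1/19.
Require 0.5ⁿ ≤ 1/19 ÷ (43/157) = 157/817.
0.5² = 0.25 is still above 157/817 but 0.5³ = 0.125 is at or below it, so n = 3.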